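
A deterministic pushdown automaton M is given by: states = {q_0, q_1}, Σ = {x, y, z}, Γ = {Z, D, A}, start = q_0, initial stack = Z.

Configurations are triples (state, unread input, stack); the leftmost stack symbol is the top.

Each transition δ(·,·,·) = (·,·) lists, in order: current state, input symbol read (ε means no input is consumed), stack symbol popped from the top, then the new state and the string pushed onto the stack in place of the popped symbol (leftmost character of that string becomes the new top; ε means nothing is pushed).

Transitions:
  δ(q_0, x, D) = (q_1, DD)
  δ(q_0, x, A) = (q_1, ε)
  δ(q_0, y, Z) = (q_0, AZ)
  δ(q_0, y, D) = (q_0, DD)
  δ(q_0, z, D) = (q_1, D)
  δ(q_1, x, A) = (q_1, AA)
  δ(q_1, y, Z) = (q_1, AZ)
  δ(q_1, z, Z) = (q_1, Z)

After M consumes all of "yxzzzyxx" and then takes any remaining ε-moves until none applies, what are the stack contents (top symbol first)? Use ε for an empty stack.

(q_0, yxzzzyxx, Z)
  read y, top Z: go to q_0, push AZ → (q_0, xzzzyxx, AZ)
  read x, top A: go to q_1, push ε → (q_1, zzzyxx, Z)
  read z, top Z: go to q_1, push Z → (q_1, zzyxx, Z)
  read z, top Z: go to q_1, push Z → (q_1, zyxx, Z)
  read z, top Z: go to q_1, push Z → (q_1, yxx, Z)
  read y, top Z: go to q_1, push AZ → (q_1, xx, AZ)
  read x, top A: go to q_1, push AA → (q_1, x, AAZ)
  read x, top A: go to q_1, push AA → (q_1, ε, AAAZ)
All input consumed in state q_1 with stack AAAZ.

AAAZ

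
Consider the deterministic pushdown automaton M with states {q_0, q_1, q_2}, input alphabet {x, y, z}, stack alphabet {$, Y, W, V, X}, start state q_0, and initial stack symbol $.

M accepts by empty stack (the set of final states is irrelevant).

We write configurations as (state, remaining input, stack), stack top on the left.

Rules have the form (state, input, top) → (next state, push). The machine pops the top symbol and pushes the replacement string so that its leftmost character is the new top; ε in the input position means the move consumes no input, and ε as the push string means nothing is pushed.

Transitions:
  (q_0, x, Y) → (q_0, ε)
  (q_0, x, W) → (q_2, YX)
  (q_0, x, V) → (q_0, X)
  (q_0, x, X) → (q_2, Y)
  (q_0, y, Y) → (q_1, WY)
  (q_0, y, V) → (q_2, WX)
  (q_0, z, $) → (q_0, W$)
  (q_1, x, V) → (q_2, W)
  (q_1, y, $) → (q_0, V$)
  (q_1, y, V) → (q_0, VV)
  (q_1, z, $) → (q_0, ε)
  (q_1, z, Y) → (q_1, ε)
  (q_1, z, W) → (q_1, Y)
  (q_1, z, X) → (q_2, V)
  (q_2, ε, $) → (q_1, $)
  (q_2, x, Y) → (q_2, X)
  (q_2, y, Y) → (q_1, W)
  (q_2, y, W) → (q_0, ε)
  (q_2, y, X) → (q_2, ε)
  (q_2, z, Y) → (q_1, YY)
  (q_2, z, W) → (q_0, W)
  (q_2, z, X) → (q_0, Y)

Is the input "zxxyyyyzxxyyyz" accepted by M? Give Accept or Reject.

(q_0, zxxyyyyzxxyyyz, $) ⊢ (q_0, xxyyyyzxxyyyz, W$) ⊢ (q_2, xyyyyzxxyyyz, YX$) ⊢ (q_2, yyyyzxxyyyz, XX$) ⊢ (q_2, yyyzxxyyyz, X$) ⊢ (q_2, yyzxxyyyz, $) ⊢ (q_1, yyzxxyyyz, $) ⊢ (q_0, yzxxyyyz, V$) ⊢ (q_2, zxxyyyz, WX$) ⊢ (q_0, xxyyyz, WX$) ⊢ (q_2, xyyyz, YXX$) ⊢ (q_2, yyyz, XXX$) ⊢ (q_2, yyz, XX$) ⊢ (q_2, yz, X$) ⊢ (q_2, z, $) ⊢ (q_1, z, $) ⊢ (q_0, ε, ε)
All input consumed and the stack is empty.

Accept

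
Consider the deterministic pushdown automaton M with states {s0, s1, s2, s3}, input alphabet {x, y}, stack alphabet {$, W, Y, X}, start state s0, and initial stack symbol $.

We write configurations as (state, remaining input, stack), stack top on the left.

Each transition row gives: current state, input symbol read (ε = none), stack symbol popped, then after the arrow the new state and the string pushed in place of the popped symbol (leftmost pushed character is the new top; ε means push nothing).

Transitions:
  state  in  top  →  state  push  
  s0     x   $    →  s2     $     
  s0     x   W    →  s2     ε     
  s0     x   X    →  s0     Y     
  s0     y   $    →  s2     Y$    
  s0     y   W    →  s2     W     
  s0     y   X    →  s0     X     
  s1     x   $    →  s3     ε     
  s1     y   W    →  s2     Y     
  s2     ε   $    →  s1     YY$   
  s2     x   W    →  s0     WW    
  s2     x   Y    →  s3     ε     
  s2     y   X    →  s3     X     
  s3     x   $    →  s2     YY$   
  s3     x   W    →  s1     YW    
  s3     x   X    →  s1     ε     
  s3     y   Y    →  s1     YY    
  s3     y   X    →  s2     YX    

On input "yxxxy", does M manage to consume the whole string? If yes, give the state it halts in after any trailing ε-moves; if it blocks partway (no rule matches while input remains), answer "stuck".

(s0, yxxxy, $)
  read y, top $: go to s2, push Y$ → (s2, xxxy, Y$)
  read x, top Y: go to s3, push ε → (s3, xxy, $)
  read x, top $: go to s2, push YY$ → (s2, xy, YY$)
  read x, top Y: go to s3, push ε → (s3, y, Y$)
  read y, top Y: go to s1, push YY → (s1, ε, YY$)
All input consumed; M is in state s1.

s1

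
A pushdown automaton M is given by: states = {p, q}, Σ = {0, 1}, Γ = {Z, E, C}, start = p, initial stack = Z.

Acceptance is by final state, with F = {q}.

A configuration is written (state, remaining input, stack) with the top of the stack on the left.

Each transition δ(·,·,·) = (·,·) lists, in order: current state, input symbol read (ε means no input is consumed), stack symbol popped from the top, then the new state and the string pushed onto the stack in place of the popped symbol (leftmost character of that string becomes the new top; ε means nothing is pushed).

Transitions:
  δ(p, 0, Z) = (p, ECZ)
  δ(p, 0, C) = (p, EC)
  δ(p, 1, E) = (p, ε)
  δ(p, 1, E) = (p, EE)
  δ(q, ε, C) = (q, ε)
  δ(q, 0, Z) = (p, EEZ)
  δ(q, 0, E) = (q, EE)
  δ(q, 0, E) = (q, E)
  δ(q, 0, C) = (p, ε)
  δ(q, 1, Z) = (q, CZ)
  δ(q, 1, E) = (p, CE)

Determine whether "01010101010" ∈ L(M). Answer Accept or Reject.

No computation consumes all input and reaches a final state.

Reject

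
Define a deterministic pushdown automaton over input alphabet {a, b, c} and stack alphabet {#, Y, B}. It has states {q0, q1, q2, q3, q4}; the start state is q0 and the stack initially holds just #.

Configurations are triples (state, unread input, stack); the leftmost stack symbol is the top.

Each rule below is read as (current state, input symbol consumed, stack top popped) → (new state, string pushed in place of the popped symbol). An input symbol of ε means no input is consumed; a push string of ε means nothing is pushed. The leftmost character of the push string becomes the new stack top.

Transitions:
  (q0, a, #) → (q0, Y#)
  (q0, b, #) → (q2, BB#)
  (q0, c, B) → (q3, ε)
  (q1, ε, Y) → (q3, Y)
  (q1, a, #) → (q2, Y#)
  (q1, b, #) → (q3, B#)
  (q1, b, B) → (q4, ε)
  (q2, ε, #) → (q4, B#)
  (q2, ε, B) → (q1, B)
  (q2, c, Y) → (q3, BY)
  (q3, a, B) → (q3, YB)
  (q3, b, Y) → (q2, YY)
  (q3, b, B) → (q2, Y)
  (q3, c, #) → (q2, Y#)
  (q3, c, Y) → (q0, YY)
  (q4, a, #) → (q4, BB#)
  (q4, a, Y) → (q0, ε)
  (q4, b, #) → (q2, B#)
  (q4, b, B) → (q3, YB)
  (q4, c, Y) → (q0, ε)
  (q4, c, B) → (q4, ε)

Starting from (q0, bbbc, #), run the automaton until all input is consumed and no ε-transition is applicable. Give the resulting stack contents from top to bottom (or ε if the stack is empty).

(q0, bbbc, #) ⊢ (q2, bbc, BB#) ⊢ (q1, bbc, BB#) ⊢ (q4, bc, B#) ⊢ (q3, c, YB#) ⊢ (q0, ε, YYB#)
All input consumed in state q0 with stack YYB#.

YYB#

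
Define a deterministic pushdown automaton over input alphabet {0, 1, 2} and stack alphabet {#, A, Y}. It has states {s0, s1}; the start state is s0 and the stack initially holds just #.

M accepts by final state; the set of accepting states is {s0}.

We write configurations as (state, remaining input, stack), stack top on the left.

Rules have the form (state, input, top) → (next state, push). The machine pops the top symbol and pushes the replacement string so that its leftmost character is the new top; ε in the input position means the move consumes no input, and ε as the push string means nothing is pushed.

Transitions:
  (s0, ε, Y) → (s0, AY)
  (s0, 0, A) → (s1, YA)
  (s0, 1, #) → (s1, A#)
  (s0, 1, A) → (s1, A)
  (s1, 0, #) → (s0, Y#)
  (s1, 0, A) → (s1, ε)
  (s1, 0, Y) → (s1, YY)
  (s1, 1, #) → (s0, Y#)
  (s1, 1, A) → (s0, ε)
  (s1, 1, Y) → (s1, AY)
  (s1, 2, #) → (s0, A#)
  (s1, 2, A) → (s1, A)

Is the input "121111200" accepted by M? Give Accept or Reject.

(s0, 121111200, #)
  read 1, top #: go to s1, push A# → (s1, 21111200, A#)
  read 2, top A: go to s1, push A → (s1, 1111200, A#)
  read 1, top A: go to s0, push ε → (s0, 111200, #)
  read 1, top #: go to s1, push A# → (s1, 11200, A#)
  read 1, top A: go to s0, push ε → (s0, 1200, #)
  read 1, top #: go to s1, push A# → (s1, 200, A#)
  read 2, top A: go to s1, push A → (s1, 00, A#)
  read 0, top A: go to s1, push ε → (s1, 0, #)
  read 0, top #: go to s0, push Y# → (s0, ε, Y#)
All input consumed; state s0 ∈ F.

Accept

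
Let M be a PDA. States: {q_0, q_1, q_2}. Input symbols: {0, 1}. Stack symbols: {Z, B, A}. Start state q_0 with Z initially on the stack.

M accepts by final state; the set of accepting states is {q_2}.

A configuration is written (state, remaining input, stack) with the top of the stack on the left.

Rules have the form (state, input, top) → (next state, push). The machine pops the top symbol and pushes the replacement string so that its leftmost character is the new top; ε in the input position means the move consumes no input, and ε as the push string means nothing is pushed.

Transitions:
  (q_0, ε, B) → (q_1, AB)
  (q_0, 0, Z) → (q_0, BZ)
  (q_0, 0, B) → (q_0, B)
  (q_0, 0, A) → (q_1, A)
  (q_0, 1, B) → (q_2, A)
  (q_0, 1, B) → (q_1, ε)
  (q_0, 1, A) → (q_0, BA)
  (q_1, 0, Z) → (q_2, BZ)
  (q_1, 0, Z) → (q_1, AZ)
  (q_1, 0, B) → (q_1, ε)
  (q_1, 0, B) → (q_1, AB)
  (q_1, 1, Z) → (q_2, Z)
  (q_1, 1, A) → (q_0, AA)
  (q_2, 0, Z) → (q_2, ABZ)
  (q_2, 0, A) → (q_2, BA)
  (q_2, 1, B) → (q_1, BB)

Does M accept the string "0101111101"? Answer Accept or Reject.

Accept

One accepting computation: (q_0, 0101111101, Z) ⊢ (q_0, 101111101, BZ) ⊢ (q_1, 01111101, Z) ⊢ (q_1, 1111101, AZ) ⊢ (q_0, 111101, AAZ) ⊢ (q_0, 11101, BAAZ) ⊢ (q_1, 1101, AAZ) ⊢ (q_0, 101, AAAZ) ⊢ (q_0, 01, BAAAZ) ⊢ (q_0, 1, BAAAZ) ⊢ (q_2, ε, AAAAZ)
All input consumed and state q_2 ∈ F.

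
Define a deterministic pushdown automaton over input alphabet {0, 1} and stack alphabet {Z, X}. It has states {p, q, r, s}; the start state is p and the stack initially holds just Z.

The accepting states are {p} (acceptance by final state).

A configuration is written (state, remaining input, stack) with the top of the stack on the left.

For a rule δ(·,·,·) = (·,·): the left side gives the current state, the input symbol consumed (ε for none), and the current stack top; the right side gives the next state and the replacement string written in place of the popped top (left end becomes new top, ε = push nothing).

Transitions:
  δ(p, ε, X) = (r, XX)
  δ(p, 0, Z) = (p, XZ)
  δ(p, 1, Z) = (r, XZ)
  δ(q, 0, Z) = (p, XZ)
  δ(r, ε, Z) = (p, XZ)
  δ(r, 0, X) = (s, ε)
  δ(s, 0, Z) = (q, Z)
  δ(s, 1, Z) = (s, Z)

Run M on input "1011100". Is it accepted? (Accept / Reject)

Accept

(p, 1011100, Z) ⊢ (r, 011100, XZ) ⊢ (s, 11100, Z) ⊢ (s, 1100, Z) ⊢ (s, 100, Z) ⊢ (s, 00, Z) ⊢ (q, 0, Z) ⊢ (p, ε, XZ)
All input consumed; state p ∈ F.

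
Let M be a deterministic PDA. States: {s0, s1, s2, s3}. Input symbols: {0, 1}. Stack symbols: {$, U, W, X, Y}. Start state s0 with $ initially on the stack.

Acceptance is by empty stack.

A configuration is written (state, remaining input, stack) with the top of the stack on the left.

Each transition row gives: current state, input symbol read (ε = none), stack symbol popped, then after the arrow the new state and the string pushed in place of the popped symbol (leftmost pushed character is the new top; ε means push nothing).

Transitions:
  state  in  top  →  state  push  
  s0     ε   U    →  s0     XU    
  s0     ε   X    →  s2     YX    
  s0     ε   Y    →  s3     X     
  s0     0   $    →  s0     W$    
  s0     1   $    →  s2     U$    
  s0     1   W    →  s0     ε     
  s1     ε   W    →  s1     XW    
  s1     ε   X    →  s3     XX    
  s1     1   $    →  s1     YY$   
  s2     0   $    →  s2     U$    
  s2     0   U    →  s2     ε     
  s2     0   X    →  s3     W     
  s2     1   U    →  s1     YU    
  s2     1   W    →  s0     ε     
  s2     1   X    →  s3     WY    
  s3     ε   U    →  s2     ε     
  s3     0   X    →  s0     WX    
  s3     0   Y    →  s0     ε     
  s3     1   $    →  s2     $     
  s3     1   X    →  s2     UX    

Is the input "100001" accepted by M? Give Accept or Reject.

Reject

(s0, 100001, $)
  read 1, top $: go to s2, push U$ → (s2, 00001, U$)
  read 0, top U: go to s2, push ε → (s2, 0001, $)
  read 0, top $: go to s2, push U$ → (s2, 001, U$)
  read 0, top U: go to s2, push ε → (s2, 01, $)
  read 0, top $: go to s2, push U$ → (s2, 1, U$)
  read 1, top U: go to s1, push YU → (s1, ε, YU$)
All input consumed; stack is YU$, not empty, and no further ε-move applies.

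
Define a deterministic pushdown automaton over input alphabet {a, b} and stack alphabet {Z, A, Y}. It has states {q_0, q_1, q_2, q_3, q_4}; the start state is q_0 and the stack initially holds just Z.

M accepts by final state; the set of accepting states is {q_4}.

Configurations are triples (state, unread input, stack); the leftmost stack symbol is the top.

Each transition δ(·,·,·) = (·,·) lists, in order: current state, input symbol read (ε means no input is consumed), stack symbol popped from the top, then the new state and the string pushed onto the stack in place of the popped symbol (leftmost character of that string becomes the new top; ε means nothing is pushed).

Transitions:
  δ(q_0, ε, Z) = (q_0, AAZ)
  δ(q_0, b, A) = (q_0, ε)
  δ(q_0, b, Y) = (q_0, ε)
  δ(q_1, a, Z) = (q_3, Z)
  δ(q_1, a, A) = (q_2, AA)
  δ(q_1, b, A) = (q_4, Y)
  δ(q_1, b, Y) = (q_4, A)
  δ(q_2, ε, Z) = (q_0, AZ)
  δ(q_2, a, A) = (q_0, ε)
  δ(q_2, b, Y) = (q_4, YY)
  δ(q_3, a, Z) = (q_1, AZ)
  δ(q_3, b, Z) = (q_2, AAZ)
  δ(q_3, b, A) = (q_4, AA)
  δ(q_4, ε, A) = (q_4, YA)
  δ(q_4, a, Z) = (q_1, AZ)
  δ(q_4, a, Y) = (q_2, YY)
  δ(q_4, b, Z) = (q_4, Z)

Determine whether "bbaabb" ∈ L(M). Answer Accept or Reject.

Reject

(q_0, bbaabb, Z)
  ε-move, top Z: go to q_0, push AAZ → (q_0, bbaabb, AAZ)
  read b, top A: go to q_0, push ε → (q_0, baabb, AZ)
  read b, top A: go to q_0, push ε → (q_0, aabb, Z)
  ε-move, top Z: go to q_0, push AAZ → (q_0, aabb, AAZ)
No transition applies at (q_0, aabb, AAZ); input not fully consumed.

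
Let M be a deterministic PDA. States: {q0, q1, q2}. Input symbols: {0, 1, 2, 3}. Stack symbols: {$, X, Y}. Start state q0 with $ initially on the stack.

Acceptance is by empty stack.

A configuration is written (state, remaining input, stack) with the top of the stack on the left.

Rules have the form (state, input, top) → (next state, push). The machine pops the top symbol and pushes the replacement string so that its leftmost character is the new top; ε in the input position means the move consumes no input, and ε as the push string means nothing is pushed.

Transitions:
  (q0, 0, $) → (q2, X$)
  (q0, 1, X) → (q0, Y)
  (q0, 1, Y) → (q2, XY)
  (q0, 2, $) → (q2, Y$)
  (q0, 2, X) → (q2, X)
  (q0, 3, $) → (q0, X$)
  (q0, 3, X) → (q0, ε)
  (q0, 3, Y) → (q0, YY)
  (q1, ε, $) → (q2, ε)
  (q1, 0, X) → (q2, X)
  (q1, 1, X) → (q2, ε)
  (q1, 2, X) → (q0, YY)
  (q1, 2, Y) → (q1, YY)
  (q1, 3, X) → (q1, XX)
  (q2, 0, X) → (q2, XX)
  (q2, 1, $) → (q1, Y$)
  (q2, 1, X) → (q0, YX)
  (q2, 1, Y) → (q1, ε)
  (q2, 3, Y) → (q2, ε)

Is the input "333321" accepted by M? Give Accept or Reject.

(q0, 333321, $) ⊢ (q0, 33321, X$) ⊢ (q0, 3321, $) ⊢ (q0, 321, X$) ⊢ (q0, 21, $) ⊢ (q2, 1, Y$) ⊢ (q1, ε, $) ⊢ (q2, ε, ε)
All input consumed and the stack is empty.

Accept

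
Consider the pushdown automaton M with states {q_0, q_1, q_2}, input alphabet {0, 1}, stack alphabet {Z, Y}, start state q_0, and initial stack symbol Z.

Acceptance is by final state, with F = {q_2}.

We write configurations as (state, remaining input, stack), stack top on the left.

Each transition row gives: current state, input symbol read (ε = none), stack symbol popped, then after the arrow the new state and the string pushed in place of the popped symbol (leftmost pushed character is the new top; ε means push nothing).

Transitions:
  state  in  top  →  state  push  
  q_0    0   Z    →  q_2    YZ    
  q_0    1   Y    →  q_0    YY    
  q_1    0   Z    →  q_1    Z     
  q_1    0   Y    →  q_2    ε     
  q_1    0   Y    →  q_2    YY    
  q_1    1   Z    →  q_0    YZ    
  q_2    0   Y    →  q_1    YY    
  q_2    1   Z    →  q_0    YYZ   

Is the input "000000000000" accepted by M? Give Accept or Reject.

No computation consumes all input and reaches a final state.

Reject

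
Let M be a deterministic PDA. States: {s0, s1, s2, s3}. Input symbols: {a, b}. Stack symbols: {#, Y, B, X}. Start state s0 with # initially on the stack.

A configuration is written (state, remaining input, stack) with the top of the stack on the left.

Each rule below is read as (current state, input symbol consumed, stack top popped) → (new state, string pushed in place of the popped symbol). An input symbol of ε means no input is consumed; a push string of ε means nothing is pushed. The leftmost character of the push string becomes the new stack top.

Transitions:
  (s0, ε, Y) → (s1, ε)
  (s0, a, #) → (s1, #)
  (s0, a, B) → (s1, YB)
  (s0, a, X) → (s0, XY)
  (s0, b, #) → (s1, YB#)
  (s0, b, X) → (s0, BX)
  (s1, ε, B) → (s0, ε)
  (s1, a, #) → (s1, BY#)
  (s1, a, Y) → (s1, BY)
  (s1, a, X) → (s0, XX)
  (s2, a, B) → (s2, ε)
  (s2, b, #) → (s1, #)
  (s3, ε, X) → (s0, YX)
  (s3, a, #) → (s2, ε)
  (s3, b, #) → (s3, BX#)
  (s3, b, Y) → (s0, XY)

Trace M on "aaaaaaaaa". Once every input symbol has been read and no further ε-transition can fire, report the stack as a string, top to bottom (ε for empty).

#

(s0, aaaaaaaaa, #) ⊢ (s1, aaaaaaaa, #) ⊢ (s1, aaaaaaa, BY#) ⊢ (s0, aaaaaaa, Y#) ⊢ (s1, aaaaaaa, #) ⊢ (s1, aaaaaa, BY#) ⊢ (s0, aaaaaa, Y#) ⊢ (s1, aaaaaa, #) ⊢ (s1, aaaaa, BY#) ⊢ (s0, aaaaa, Y#) ⊢ (s1, aaaaa, #) ⊢ (s1, aaaa, BY#) ⊢ (s0, aaaa, Y#) ⊢ (s1, aaaa, #) ⊢ (s1, aaa, BY#) ⊢ (s0, aaa, Y#) ⊢ (s1, aaa, #) ⊢ (s1, aa, BY#) ⊢ (s0, aa, Y#) ⊢ (s1, aa, #) ⊢ (s1, a, BY#) ⊢ (s0, a, Y#) ⊢ (s1, a, #) ⊢ (s1, ε, BY#) ⊢ (s0, ε, Y#) ⊢ (s1, ε, #)
All input consumed in state s1 with stack #.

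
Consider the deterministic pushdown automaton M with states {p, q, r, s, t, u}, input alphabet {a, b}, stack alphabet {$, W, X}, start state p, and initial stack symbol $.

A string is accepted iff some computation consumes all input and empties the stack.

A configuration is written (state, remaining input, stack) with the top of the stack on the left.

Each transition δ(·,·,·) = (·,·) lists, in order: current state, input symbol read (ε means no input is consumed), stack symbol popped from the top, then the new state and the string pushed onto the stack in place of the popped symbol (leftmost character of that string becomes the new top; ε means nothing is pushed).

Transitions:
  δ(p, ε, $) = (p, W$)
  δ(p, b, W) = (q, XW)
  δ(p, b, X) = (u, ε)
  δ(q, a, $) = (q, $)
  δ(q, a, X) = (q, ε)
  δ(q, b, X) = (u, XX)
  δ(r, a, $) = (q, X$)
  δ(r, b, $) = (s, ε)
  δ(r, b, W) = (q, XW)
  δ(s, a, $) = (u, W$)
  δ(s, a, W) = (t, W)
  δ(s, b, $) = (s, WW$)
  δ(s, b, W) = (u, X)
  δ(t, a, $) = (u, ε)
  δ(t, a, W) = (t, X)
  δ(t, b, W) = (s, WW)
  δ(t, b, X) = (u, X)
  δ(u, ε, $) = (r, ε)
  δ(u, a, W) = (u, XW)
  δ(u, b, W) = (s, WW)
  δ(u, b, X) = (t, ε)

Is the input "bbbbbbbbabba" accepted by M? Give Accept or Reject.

(p, bbbbbbbbabba, $)
  ε-move, top $: go to p, push W$ → (p, bbbbbbbbabba, W$)
  read b, top W: go to q, push XW → (q, bbbbbbbabba, XW$)
  read b, top X: go to u, push XX → (u, bbbbbbabba, XXW$)
  read b, top X: go to t, push ε → (t, bbbbbabba, XW$)
  read b, top X: go to u, push X → (u, bbbbabba, XW$)
  read b, top X: go to t, push ε → (t, bbbabba, W$)
  read b, top W: go to s, push WW → (s, bbabba, WW$)
  read b, top W: go to u, push X → (u, babba, XW$)
  read b, top X: go to t, push ε → (t, abba, W$)
  read a, top W: go to t, push X → (t, bba, X$)
  read b, top X: go to u, push X → (u, ba, X$)
  read b, top X: go to t, push ε → (t, a, $)
  read a, top $: go to u, push ε → (u, ε, ε)
All input consumed and the stack is empty.

Accept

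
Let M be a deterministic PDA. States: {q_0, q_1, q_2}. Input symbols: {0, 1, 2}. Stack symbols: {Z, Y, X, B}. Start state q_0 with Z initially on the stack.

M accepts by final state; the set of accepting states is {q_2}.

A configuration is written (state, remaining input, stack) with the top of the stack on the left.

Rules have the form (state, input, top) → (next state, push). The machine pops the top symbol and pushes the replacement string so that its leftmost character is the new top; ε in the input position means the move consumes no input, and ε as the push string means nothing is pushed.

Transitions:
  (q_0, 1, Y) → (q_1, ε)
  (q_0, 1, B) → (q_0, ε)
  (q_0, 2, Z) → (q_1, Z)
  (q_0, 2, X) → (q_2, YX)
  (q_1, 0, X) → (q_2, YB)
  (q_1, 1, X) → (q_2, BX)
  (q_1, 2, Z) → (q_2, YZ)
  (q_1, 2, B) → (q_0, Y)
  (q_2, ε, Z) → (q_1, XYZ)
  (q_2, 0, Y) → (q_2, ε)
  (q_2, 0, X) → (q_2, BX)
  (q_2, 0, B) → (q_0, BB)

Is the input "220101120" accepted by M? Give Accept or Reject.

Accept

(q_0, 220101120, Z) ⊢ (q_1, 20101120, Z) ⊢ (q_2, 0101120, YZ) ⊢ (q_2, 101120, Z) ⊢ (q_1, 101120, XYZ) ⊢ (q_2, 01120, BXYZ) ⊢ (q_0, 1120, BBXYZ) ⊢ (q_0, 120, BXYZ) ⊢ (q_0, 20, XYZ) ⊢ (q_2, 0, YXYZ) ⊢ (q_2, ε, XYZ)
All input consumed; state q_2 ∈ F.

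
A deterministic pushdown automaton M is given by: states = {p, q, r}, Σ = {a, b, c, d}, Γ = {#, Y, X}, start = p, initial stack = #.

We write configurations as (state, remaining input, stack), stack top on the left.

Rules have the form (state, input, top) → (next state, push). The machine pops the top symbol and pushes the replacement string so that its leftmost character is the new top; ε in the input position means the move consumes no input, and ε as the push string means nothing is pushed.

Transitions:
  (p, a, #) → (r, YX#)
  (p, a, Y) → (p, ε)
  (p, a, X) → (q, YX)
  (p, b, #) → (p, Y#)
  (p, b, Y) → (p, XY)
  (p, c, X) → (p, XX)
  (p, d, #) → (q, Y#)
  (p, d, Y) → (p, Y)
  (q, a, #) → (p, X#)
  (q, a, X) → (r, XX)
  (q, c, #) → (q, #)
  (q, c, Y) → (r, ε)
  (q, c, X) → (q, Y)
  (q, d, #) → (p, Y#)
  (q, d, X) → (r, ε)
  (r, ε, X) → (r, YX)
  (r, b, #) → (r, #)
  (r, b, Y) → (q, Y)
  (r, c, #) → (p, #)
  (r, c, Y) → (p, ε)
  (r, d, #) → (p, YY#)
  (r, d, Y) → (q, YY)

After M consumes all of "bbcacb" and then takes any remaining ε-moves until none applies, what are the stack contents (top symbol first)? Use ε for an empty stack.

YXXY#

(p, bbcacb, #) ⊢ (p, bcacb, Y#) ⊢ (p, cacb, XY#) ⊢ (p, acb, XXY#) ⊢ (q, cb, YXXY#) ⊢ (r, b, XXY#) ⊢ (r, b, YXXY#) ⊢ (q, ε, YXXY#)
All input consumed in state q with stack YXXY#.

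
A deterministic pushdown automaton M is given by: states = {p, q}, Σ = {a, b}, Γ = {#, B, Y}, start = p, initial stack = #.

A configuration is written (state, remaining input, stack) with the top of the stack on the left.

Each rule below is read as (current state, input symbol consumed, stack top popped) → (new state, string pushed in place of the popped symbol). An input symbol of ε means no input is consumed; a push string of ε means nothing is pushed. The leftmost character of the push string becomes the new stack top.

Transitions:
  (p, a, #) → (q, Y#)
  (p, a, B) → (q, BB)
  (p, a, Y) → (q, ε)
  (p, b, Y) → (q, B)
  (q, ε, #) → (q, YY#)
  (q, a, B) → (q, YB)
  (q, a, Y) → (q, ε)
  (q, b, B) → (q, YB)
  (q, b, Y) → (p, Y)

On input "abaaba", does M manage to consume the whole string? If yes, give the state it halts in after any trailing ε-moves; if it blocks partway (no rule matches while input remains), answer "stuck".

q

(p, abaaba, #)
  read a, top #: go to q, push Y# → (q, baaba, Y#)
  read b, top Y: go to p, push Y → (p, aaba, Y#)
  read a, top Y: go to q, push ε → (q, aba, #)
  ε-move, top #: go to q, push YY# → (q, aba, YY#)
  read a, top Y: go to q, push ε → (q, ba, Y#)
  read b, top Y: go to p, push Y → (p, a, Y#)
  read a, top Y: go to q, push ε → (q, ε, #)
  ε-move, top #: go to q, push YY# → (q, ε, YY#)
All input consumed; M is in state q.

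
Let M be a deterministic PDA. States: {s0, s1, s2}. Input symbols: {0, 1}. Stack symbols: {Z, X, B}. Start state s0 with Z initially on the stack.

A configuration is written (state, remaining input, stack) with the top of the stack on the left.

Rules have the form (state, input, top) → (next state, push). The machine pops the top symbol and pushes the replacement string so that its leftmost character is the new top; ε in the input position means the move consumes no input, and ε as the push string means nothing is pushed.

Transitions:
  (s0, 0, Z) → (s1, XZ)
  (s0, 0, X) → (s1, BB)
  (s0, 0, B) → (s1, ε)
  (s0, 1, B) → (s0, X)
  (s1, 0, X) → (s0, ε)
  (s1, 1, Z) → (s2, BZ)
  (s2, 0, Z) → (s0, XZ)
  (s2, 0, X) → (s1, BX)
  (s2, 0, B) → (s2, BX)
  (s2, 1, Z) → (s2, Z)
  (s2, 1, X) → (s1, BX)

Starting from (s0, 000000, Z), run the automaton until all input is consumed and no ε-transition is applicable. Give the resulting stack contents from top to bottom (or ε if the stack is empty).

(s0, 000000, Z)
  read 0, top Z: go to s1, push XZ → (s1, 00000, XZ)
  read 0, top X: go to s0, push ε → (s0, 0000, Z)
  read 0, top Z: go to s1, push XZ → (s1, 000, XZ)
  read 0, top X: go to s0, push ε → (s0, 00, Z)
  read 0, top Z: go to s1, push XZ → (s1, 0, XZ)
  read 0, top X: go to s0, push ε → (s0, ε, Z)
All input consumed in state s0 with stack Z.

Z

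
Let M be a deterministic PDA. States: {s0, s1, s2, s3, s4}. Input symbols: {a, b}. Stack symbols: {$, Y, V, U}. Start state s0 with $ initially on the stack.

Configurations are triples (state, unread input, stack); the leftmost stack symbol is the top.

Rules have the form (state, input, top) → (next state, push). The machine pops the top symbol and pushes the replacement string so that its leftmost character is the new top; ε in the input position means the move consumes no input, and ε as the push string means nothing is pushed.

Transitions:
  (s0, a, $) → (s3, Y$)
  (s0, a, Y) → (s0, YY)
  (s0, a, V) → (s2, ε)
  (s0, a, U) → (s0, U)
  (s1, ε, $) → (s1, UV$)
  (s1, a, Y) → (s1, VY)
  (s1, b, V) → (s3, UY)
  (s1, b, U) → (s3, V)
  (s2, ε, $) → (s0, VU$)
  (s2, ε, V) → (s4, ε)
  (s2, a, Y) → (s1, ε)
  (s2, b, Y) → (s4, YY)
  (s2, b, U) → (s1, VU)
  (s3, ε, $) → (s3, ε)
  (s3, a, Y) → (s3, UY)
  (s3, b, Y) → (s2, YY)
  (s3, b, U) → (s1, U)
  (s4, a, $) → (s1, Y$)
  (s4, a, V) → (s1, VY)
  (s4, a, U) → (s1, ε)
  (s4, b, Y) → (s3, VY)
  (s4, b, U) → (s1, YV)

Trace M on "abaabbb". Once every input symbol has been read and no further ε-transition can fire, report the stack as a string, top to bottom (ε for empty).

VYY$

(s0, abaabbb, $)
  read a, top $: go to s3, push Y$ → (s3, baabbb, Y$)
  read b, top Y: go to s2, push YY → (s2, aabbb, YY$)
  read a, top Y: go to s1, push ε → (s1, abbb, Y$)
  read a, top Y: go to s1, push VY → (s1, bbb, VY$)
  read b, top V: go to s3, push UY → (s3, bb, UYY$)
  read b, top U: go to s1, push U → (s1, b, UYY$)
  read b, top U: go to s3, push V → (s3, ε, VYY$)
All input consumed in state s3 with stack VYY$.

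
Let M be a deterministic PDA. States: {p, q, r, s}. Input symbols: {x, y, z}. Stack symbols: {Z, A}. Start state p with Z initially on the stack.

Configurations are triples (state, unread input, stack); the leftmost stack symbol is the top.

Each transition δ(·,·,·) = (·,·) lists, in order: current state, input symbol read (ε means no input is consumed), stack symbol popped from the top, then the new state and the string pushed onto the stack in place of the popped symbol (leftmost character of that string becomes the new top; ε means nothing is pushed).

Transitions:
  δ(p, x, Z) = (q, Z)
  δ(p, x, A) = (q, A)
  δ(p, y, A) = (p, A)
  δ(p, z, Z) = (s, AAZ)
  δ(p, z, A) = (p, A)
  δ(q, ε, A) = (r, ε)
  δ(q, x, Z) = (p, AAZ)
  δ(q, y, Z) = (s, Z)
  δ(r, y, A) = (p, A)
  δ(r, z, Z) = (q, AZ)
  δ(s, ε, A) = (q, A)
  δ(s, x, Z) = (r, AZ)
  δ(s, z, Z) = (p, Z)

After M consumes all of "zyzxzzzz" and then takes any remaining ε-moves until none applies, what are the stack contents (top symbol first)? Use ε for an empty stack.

Z

(p, zyzxzzzz, Z) ⊢ (s, yzxzzzz, AAZ) ⊢ (q, yzxzzzz, AAZ) ⊢ (r, yzxzzzz, AZ) ⊢ (p, zxzzzz, AZ) ⊢ (p, xzzzz, AZ) ⊢ (q, zzzz, AZ) ⊢ (r, zzzz, Z) ⊢ (q, zzz, AZ) ⊢ (r, zzz, Z) ⊢ (q, zz, AZ) ⊢ (r, zz, Z) ⊢ (q, z, AZ) ⊢ (r, z, Z) ⊢ (q, ε, AZ) ⊢ (r, ε, Z)
All input consumed in state r with stack Z.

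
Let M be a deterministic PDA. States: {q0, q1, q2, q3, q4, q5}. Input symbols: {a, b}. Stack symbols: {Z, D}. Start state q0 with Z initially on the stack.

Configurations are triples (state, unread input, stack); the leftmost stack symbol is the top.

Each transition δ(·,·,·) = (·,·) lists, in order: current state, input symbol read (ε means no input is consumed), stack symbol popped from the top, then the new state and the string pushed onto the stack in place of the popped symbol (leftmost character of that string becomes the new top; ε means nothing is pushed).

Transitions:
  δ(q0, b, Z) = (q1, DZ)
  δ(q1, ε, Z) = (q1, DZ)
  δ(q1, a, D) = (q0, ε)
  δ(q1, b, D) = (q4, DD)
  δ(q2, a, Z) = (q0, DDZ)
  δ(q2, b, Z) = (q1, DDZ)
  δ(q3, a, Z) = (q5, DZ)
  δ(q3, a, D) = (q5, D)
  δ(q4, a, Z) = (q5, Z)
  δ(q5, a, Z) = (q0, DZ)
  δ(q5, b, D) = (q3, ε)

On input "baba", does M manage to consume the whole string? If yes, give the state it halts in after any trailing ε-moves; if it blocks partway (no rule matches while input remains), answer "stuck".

q0

(q0, baba, Z)
  read b, top Z: go to q1, push DZ → (q1, aba, DZ)
  read a, top D: go to q0, push ε → (q0, ba, Z)
  read b, top Z: go to q1, push DZ → (q1, a, DZ)
  read a, top D: go to q0, push ε → (q0, ε, Z)
All input consumed; M is in state q0.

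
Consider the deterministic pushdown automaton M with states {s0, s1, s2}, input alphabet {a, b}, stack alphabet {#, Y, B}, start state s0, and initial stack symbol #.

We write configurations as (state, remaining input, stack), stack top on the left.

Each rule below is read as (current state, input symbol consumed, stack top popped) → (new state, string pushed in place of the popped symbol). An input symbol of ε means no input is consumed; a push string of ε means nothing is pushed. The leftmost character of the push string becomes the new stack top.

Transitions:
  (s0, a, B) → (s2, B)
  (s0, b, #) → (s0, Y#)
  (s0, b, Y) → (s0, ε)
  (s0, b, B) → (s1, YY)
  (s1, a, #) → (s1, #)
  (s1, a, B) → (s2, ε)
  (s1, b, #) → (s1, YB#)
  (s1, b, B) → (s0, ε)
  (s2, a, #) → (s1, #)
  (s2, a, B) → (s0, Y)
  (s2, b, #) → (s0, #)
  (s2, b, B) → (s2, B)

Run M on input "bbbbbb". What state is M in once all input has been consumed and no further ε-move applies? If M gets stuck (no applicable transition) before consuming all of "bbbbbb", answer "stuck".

(s0, bbbbbb, #)
  read b, top #: go to s0, push Y# → (s0, bbbbb, Y#)
  read b, top Y: go to s0, push ε → (s0, bbbb, #)
  read b, top #: go to s0, push Y# → (s0, bbb, Y#)
  read b, top Y: go to s0, push ε → (s0, bb, #)
  read b, top #: go to s0, push Y# → (s0, b, Y#)
  read b, top Y: go to s0, push ε → (s0, ε, #)
All input consumed; M is in state s0.

s0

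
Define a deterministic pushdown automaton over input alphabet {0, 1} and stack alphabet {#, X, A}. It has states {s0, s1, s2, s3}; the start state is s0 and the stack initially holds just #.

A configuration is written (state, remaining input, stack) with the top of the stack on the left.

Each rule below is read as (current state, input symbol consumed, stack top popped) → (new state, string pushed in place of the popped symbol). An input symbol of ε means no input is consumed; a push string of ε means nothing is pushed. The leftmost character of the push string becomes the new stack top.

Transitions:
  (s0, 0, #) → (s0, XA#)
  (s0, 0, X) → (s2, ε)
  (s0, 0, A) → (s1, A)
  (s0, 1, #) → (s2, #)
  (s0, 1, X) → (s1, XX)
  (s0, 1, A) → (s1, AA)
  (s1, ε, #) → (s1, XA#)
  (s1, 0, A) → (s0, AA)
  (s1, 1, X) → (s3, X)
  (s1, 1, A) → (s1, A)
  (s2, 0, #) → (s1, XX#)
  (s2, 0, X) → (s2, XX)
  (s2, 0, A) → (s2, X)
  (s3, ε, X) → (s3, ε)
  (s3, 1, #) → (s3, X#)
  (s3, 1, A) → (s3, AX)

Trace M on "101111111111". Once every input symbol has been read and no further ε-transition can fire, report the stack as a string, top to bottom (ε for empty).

#

(s0, 101111111111, #)
  read 1, top #: go to s2, push # → (s2, 01111111111, #)
  read 0, top #: go to s1, push XX# → (s1, 1111111111, XX#)
  read 1, top X: go to s3, push X → (s3, 111111111, XX#)
  ε-move, top X: go to s3, push ε → (s3, 111111111, X#)
  ε-move, top X: go to s3, push ε → (s3, 111111111, #)
  read 1, top #: go to s3, push X# → (s3, 11111111, X#)
  ε-move, top X: go to s3, push ε → (s3, 11111111, #)
  read 1, top #: go to s3, push X# → (s3, 1111111, X#)
  ε-move, top X: go to s3, push ε → (s3, 1111111, #)
  read 1, top #: go to s3, push X# → (s3, 111111, X#)
  ε-move, top X: go to s3, push ε → (s3, 111111, #)
  read 1, top #: go to s3, push X# → (s3, 11111, X#)
  ε-move, top X: go to s3, push ε → (s3, 11111, #)
  read 1, top #: go to s3, push X# → (s3, 1111, X#)
  ε-move, top X: go to s3, push ε → (s3, 1111, #)
  read 1, top #: go to s3, push X# → (s3, 111, X#)
  ε-move, top X: go to s3, push ε → (s3, 111, #)
  read 1, top #: go to s3, push X# → (s3, 11, X#)
  ε-move, top X: go to s3, push ε → (s3, 11, #)
  read 1, top #: go to s3, push X# → (s3, 1, X#)
  ε-move, top X: go to s3, push ε → (s3, 1, #)
  read 1, top #: go to s3, push X# → (s3, ε, X#)
  ε-move, top X: go to s3, push ε → (s3, ε, #)
All input consumed in state s3 with stack #.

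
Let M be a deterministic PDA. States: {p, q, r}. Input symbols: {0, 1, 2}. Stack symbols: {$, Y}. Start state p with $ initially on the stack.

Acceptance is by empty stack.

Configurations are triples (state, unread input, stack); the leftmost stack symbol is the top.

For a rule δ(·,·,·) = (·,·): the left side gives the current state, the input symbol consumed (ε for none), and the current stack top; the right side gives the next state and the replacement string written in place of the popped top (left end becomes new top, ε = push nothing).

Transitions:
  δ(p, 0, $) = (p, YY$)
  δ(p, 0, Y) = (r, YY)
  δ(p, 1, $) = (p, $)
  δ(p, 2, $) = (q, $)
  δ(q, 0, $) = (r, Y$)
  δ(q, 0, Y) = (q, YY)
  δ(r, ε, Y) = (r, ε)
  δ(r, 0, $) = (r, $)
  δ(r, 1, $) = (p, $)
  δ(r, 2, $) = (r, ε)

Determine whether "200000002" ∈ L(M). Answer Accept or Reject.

Accept

(p, 200000002, $)
  read 2, top $: go to q, push $ → (q, 00000002, $)
  read 0, top $: go to r, push Y$ → (r, 0000002, Y$)
  ε-move, top Y: go to r, push ε → (r, 0000002, $)
  read 0, top $: go to r, push $ → (r, 000002, $)
  read 0, top $: go to r, push $ → (r, 00002, $)
  read 0, top $: go to r, push $ → (r, 0002, $)
  read 0, top $: go to r, push $ → (r, 002, $)
  read 0, top $: go to r, push $ → (r, 02, $)
  read 0, top $: go to r, push $ → (r, 2, $)
  read 2, top $: go to r, push ε → (r, ε, ε)
All input consumed and the stack is empty.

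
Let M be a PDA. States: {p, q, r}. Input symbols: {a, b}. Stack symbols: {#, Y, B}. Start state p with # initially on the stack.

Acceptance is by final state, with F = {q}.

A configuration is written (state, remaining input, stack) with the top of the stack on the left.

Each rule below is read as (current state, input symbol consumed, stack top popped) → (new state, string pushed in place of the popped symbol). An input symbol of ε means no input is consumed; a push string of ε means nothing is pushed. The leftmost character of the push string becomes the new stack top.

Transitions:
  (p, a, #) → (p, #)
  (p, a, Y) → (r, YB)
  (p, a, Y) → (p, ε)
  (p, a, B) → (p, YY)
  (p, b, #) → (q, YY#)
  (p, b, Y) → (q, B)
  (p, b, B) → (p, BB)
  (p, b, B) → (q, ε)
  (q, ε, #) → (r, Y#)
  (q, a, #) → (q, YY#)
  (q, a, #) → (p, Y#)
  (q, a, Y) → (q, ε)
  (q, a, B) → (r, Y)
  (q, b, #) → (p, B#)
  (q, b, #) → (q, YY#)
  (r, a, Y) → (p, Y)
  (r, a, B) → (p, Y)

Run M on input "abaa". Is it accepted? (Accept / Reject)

Accept

One accepting computation: (p, abaa, #) ⊢ (p, baa, #) ⊢ (q, aa, YY#) ⊢ (q, a, Y#) ⊢ (q, ε, #)
All input consumed and state q ∈ F.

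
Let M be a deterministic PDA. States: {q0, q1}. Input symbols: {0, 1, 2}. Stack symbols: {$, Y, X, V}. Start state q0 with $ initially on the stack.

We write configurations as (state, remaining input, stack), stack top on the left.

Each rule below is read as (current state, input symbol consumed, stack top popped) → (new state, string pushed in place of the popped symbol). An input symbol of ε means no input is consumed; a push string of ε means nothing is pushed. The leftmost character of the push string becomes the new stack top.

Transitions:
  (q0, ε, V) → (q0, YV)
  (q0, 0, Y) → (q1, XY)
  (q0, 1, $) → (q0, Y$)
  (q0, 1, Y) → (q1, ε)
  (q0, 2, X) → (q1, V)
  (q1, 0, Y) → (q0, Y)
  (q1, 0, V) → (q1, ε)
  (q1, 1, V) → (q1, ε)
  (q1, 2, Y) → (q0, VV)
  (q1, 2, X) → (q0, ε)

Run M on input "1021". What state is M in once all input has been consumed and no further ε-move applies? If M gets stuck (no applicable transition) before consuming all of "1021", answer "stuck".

(q0, 1021, $) ⊢ (q0, 021, Y$) ⊢ (q1, 21, XY$) ⊢ (q0, 1, Y$) ⊢ (q1, ε, $)
All input consumed; M is in state q1.

q1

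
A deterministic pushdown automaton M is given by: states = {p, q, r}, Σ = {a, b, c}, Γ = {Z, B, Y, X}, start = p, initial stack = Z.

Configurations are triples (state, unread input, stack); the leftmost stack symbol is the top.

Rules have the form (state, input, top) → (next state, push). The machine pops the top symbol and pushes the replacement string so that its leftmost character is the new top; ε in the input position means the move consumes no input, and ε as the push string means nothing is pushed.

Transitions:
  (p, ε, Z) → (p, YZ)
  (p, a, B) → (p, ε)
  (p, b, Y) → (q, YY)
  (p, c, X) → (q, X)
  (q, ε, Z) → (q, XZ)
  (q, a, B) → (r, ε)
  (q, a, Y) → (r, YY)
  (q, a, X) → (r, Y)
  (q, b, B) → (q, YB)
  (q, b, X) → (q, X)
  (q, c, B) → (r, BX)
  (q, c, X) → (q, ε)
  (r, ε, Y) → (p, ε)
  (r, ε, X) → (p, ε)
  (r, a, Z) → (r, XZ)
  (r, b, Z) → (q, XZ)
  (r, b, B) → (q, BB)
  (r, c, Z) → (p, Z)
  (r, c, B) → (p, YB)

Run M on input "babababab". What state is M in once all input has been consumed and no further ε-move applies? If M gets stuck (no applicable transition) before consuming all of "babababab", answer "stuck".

q

(p, babababab, Z)
  ε-move, top Z: go to p, push YZ → (p, babababab, YZ)
  read b, top Y: go to q, push YY → (q, abababab, YYZ)
  read a, top Y: go to r, push YY → (r, bababab, YYYZ)
  ε-move, top Y: go to p, push ε → (p, bababab, YYZ)
  read b, top Y: go to q, push YY → (q, ababab, YYYZ)
  read a, top Y: go to r, push YY → (r, babab, YYYYZ)
  ε-move, top Y: go to p, push ε → (p, babab, YYYZ)
  read b, top Y: go to q, push YY → (q, abab, YYYYZ)
  read a, top Y: go to r, push YY → (r, bab, YYYYYZ)
  ε-move, top Y: go to p, push ε → (p, bab, YYYYZ)
  read b, top Y: go to q, push YY → (q, ab, YYYYYZ)
  read a, top Y: go to r, push YY → (r, b, YYYYYYZ)
  ε-move, top Y: go to p, push ε → (p, b, YYYYYZ)
  read b, top Y: go to q, push YY → (q, ε, YYYYYYZ)
All input consumed; M is in state q.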